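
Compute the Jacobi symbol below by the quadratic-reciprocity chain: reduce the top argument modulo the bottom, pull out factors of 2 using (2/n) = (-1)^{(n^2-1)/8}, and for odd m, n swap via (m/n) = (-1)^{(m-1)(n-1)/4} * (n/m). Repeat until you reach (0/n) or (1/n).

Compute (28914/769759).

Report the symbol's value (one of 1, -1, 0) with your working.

28914 = 2^1·14457; (2/769759) = +1 since 769759 mod 8 = 7, so (28914/769759) = (+1)^1·(14457/769759); sign now +1
reciprocity: (14457/769759) = +1·(769759/14457) since 14457 mod 4 = 1, 769759 mod 4 = 3; sign now +1
(769759/14457) = (3538/14457)   [reduce mod 14457]
3538 = 2^1·1769; (2/14457) = +1 since 14457 mod 8 = 1, so (3538/14457) = (+1)^1·(1769/14457); sign now +1
reciprocity: (1769/14457) = +1·(14457/1769) since 1769 mod 4 = 1, 14457 mod 4 = 1; sign now +1
(14457/1769) = (305/1769)   [reduce mod 1769]
reciprocity: (305/1769) = +1·(1769/305) since 305 mod 4 = 1, 1769 mod 4 = 1; sign now +1
(1769/305) = (244/305)   [reduce mod 305]
244 = 2^2·61; (2/305) = +1 since 305 mod 8 = 1, so (244/305) = (+1)^2·(61/305); sign now +1
reciprocity: (61/305) = +1·(305/61) since 61 mod 4 = 1, 305 mod 4 = 1; sign now +1
(305/61) = (0/61)   [reduce mod 61]
(0/61) = 0   [gcd(a, n) > 1]; final value = 0

0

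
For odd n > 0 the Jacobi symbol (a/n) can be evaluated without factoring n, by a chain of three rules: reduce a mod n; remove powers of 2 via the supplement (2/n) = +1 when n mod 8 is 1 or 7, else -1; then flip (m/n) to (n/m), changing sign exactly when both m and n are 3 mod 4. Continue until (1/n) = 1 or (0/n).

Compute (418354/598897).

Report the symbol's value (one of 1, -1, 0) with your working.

-1

418354 = 2^1·209177; (2/598897) = +1 since 598897 mod 8 = 1, so (418354/598897) = (+1)^1·(209177/598897); sign now +1
reciprocity: (209177/598897) = +1·(598897/209177) since 209177 mod 4 = 1, 598897 mod 4 = 1; sign now +1
(598897/209177) = (180543/209177)   [reduce mod 209177]
reciprocity: (180543/209177) = +1·(209177/180543) since 180543 mod 4 = 3, 209177 mod 4 = 1; sign now +1
(209177/180543) = (28634/180543)   [reduce mod 180543]
28634 = 2^1·14317; (2/180543) = +1 since 180543 mod 8 = 7, so (28634/180543) = (+1)^1·(14317/180543); sign now +1
reciprocity: (14317/180543) = +1·(180543/14317) since 14317 mod 4 = 1, 180543 mod 4 = 3; sign now +1
(180543/14317) = (8739/14317)   [reduce mod 14317]
reciprocity: (8739/14317) = +1·(14317/8739) since 8739 mod 4 = 3, 14317 mod 4 = 1; sign now +1
(14317/8739) = (5578/8739)   [reduce mod 8739]
5578 = 2^1·2789; (2/8739) = -1 since 8739 mod 8 = 3, so (5578/8739) = (-1)^1·(2789/8739); sign now -1
reciprocity: (2789/8739) = +1·(8739/2789) since 2789 mod 4 = 1, 8739 mod 4 = 3; sign now -1
(8739/2789) = (372/2789)   [reduce mod 2789]
372 = 2^2·93; (2/2789) = -1 since 2789 mod 8 = 5, so (372/2789) = (-1)^2·(93/2789); sign now -1
reciprocity: (93/2789) = +1·(2789/93) since 93 mod 4 = 1, 2789 mod 4 = 1; sign now -1
(2789/93) = (92/93)   [reduce mod 93]
92 = 2^2·23; (2/93) = -1 since 93 mod 8 = 5, so (92/93) = (-1)^2·(23/93); sign now -1
reciprocity: (23/93) = +1·(93/23) since 23 mod 4 = 3, 93 mod 4 = 1; sign now -1
(93/23) = (1/23)   [reduce mod 23]
(1/23) = 1; final value = sign = -1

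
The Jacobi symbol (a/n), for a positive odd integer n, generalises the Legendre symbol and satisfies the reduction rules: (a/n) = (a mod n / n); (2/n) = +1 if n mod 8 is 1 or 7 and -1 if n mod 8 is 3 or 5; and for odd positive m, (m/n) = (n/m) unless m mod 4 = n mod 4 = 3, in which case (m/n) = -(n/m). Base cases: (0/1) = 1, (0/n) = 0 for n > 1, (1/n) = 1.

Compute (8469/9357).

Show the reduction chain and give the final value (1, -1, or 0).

reciprocity: (8469/9357) = +1·(9357/8469) since 8469 mod 4 = 1, 9357 mod 4 = 1; sign now +1
(9357/8469) = (888/8469)   [reduce mod 8469]
888 = 2^3·111; (2/8469) = -1 since 8469 mod 8 = 5, so (888/8469) = (-1)^3·(111/8469); sign now -1
reciprocity: (111/8469) = +1·(8469/111) since 111 mod 4 = 3, 8469 mod 4 = 1; sign now -1
(8469/111) = (33/111)   [reduce mod 111]
reciprocity: (33/111) = +1·(111/33) since 33 mod 4 = 1, 111 mod 4 = 3; sign now -1
(111/33) = (12/33)   [reduce mod 33]
12 = 2^2·3; (2/33) = +1 since 33 mod 8 = 1, so (12/33) = (+1)^2·(3/33); sign now -1
reciprocity: (3/33) = +1·(33/3) since 3 mod 4 = 3, 33 mod 4 = 1; sign now -1
(33/3) = (0/3)   [reduce mod 3]
(0/3) = 0   [gcd(a, n) > 1]; final value = 0

0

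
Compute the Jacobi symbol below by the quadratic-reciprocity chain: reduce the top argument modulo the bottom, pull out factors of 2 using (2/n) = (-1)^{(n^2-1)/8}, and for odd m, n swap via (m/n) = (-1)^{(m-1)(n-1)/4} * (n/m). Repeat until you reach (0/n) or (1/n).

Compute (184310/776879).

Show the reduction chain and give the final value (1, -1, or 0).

factor out 2^1: 184310 = 2^1·92155; with 776879 mod 8 = 7, (2/776879) = +1; sign now +1; continue with (92155/776879)
flip (92155/776879) -> (776879/92155): both odd, 92155 mod 4 = 3, 776879 mod 4 = 3, so the flip contributes -1; sign now -1
(776879/92155): 776879 mod 92155 = 39639, so (776879/92155) = (39639/92155)
flip (39639/92155) -> (92155/39639): both odd, 39639 mod 4 = 3, 92155 mod 4 = 3, so the flip contributes -1; sign now +1
(92155/39639): 92155 mod 39639 = 12877, so (92155/39639) = (12877/39639)
flip (12877/39639) -> (39639/12877): both odd, 12877 mod 4 = 1, 39639 mod 4 = 3, so the flip contributes +1; sign now +1
(39639/12877): 39639 mod 12877 = 1008, so (39639/12877) = (1008/12877)
factor out 2^4: 1008 = 2^4·63; with 12877 mod 8 = 5, (2/12877) = -1; sign now +1; continue with (63/12877)
flip (63/12877) -> (12877/63): both odd, 63 mod 4 = 3, 12877 mod 4 = 1, so the flip contributes +1; sign now +1
(12877/63): 12877 mod 63 = 25, so (12877/63) = (25/63)
flip (25/63) -> (63/25): both odd, 25 mod 4 = 1, 63 mod 4 = 3, so the flip contributes +1; sign now +1
(63/25): 63 mod 25 = 13, so (63/25) = (13/25)
flip (13/25) -> (25/13): both odd, 13 mod 4 = 1, 25 mod 4 = 1, so the flip contributes +1; sign now +1
(25/13): 25 mod 13 = 12, so (25/13) = (12/13)
factor out 2^2: 12 = 2^2·3; with 13 mod 8 = 5, (2/13) = -1; sign now +1; continue with (3/13)
flip (3/13) -> (13/3): both odd, 3 mod 4 = 3, 13 mod 4 = 1, so the flip contributes +1; sign now +1
(13/3): 13 mod 3 = 1, so (13/3) = (1/3)
reached (1/3) = 1, so the symbol is +1

1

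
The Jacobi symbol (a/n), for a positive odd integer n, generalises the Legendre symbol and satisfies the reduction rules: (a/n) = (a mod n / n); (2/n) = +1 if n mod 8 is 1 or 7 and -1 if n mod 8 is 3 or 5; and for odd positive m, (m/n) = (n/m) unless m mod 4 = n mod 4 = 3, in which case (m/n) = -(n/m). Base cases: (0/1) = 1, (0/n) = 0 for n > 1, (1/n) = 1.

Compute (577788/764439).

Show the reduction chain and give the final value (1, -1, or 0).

factor out 2^2: 577788 = 2^2·144447; with 764439 mod 8 = 7, (2/764439) = +1; sign now +1; continue with (144447/764439)
flip (144447/764439) -> (764439/144447): both odd, 144447 mod 4 = 3, 764439 mod 4 = 3, so the flip contributes -1; sign now -1
(764439/144447): 764439 mod 144447 = 42204, so (764439/144447) = (42204/144447)
factor out 2^2: 42204 = 2^2·10551; with 144447 mod 8 = 7, (2/144447) = +1; sign now -1; continue with (10551/144447)
flip (10551/144447) -> (144447/10551): both odd, 10551 mod 4 = 3, 144447 mod 4 = 3, so the flip contributes -1; sign now +1
(144447/10551): 144447 mod 10551 = 7284, so (144447/10551) = (7284/10551)
factor out 2^2: 7284 = 2^2·1821; with 10551 mod 8 = 7, (2/10551) = +1; sign now +1; continue with (1821/10551)
flip (1821/10551) -> (10551/1821): both odd, 1821 mod 4 = 1, 10551 mod 4 = 3, so the flip contributes +1; sign now +1
(10551/1821): 10551 mod 1821 = 1446, so (10551/1821) = (1446/1821)
factor out 2^1: 1446 = 2^1·723; with 1821 mod 8 = 5, (2/1821) = -1; sign now -1; continue with (723/1821)
flip (723/1821) -> (1821/723): both odd, 723 mod 4 = 3, 1821 mod 4 = 1, so the flip contributes +1; sign now -1
(1821/723): 1821 mod 723 = 375, so (1821/723) = (375/723)
flip (375/723) -> (723/375): both odd, 375 mod 4 = 3, 723 mod 4 = 3, so the flip contributes -1; sign now +1
(723/375): 723 mod 375 = 348, so (723/375) = (348/375)
factor out 2^2: 348 = 2^2·87; with 375 mod 8 = 7, (2/375) = +1; sign now +1; continue with (87/375)
flip (87/375) -> (375/87): both odd, 87 mod 4 = 3, 375 mod 4 = 3, so the flip contributes -1; sign now -1
(375/87): 375 mod 87 = 27, so (375/87) = (27/87)
flip (27/87) -> (87/27): both odd, 27 mod 4 = 3, 87 mod 4 = 3, so the flip contributes -1; sign now +1
(87/27): 87 mod 27 = 6, so (87/27) = (6/27)
factor out 2^1: 6 = 2^1·3; with 27 mod 8 = 3, (2/27) = -1; sign now -1; continue with (3/27)
flip (3/27) -> (27/3): both odd, 3 mod 4 = 3, 27 mod 4 = 3, so the flip contributes -1; sign now +1
(27/3): 27 mod 3 = 0, so (27/3) = (0/3)
reached (0/3); gcd(a, n) > 1, so (0/3) = 0 and the symbol is 0

0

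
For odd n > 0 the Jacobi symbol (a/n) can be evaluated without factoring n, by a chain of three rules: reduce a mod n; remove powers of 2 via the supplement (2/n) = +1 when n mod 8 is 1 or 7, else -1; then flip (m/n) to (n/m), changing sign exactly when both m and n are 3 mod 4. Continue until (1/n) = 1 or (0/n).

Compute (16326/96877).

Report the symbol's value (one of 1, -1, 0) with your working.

16326 = 2^1·8163; (2/96877) = -1 since 96877 mod 8 = 5, so (16326/96877) = (-1)^1·(8163/96877); sign now -1
reciprocity: (8163/96877) = +1·(96877/8163) since 8163 mod 4 = 3, 96877 mod 4 = 1; sign now -1
(96877/8163) = (7084/8163)   [reduce mod 8163]
7084 = 2^2·1771; (2/8163) = -1 since 8163 mod 8 = 3, so (7084/8163) = (-1)^2·(1771/8163); sign now -1
reciprocity: (1771/8163) = -1·(8163/1771) since 1771 mod 4 = 3, 8163 mod 4 = 3; sign now +1
(8163/1771) = (1079/1771)   [reduce mod 1771]
reciprocity: (1079/1771) = -1·(1771/1079) since 1079 mod 4 = 3, 1771 mod 4 = 3; sign now -1
(1771/1079) = (692/1079)   [reduce mod 1079]
692 = 2^2·173; (2/1079) = +1 since 1079 mod 8 = 7, so (692/1079) = (+1)^2·(173/1079); sign now -1
reciprocity: (173/1079) = +1·(1079/173) since 173 mod 4 = 1, 1079 mod 4 = 3; sign now -1
(1079/173) = (41/173)   [reduce mod 173]
reciprocity: (41/173) = +1·(173/41) since 41 mod 4 = 1, 173 mod 4 = 1; sign now -1
(173/41) = (9/41)   [reduce mod 41]
reciprocity: (9/41) = +1·(41/9) since 9 mod 4 = 1, 41 mod 4 = 1; sign now -1
(41/9) = (5/9)   [reduce mod 9]
reciprocity: (5/9) = +1·(9/5) since 5 mod 4 = 1, 9 mod 4 = 1; sign now -1
(9/5) = (4/5)   [reduce mod 5]
4 = 2^2·1; (2/5) = -1 since 5 mod 8 = 5, so (4/5) = (-1)^2·(1/5); sign now -1
(1/5) = 1; final value = sign = -1

-1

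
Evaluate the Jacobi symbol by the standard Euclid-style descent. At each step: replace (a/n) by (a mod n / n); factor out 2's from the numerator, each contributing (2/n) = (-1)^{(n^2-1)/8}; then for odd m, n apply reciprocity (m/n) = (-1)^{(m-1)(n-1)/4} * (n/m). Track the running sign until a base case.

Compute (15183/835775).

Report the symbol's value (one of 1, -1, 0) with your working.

reciprocity: (15183/835775) = -1·(835775/15183) since 15183 mod 4 = 3, 835775 mod 4 = 3; sign now -1
(835775/15183) = (710/15183)   [reduce mod 15183]
710 = 2^1·355; (2/15183) = +1 since 15183 mod 8 = 7, so (710/15183) = (+1)^1·(355/15183); sign now -1
reciprocity: (355/15183) = -1·(15183/355) since 355 mod 4 = 3, 15183 mod 4 = 3; sign now +1
(15183/355) = (273/355)   [reduce mod 355]
reciprocity: (273/355) = +1·(355/273) since 273 mod 4 = 1, 355 mod 4 = 3; sign now +1
(355/273) = (82/273)   [reduce mod 273]
82 = 2^1·41; (2/273) = +1 since 273 mod 8 = 1, so (82/273) = (+1)^1·(41/273); sign now +1
reciprocity: (41/273) = +1·(273/41) since 41 mod 4 = 1, 273 mod 4 = 1; sign now +1
(273/41) = (27/41)   [reduce mod 41]
reciprocity: (27/41) = +1·(41/27) since 27 mod 4 = 3, 41 mod 4 = 1; sign now +1
(41/27) = (14/27)   [reduce mod 27]
14 = 2^1·7; (2/27) = -1 since 27 mod 8 = 3, so (14/27) = (-1)^1·(7/27); sign now -1
reciprocity: (7/27) = -1·(27/7) since 7 mod 4 = 3, 27 mod 4 = 3; sign now +1
(27/7) = (6/7)   [reduce mod 7]
6 = 2^1·3; (2/7) = +1 since 7 mod 8 = 7, so (6/7) = (+1)^1·(3/7); sign now +1
reciprocity: (3/7) = -1·(7/3) since 3 mod 4 = 3, 7 mod 4 = 3; sign now -1
(7/3) = (1/3)   [reduce mod 3]
(1/3) = 1; final value = sign = -1

-1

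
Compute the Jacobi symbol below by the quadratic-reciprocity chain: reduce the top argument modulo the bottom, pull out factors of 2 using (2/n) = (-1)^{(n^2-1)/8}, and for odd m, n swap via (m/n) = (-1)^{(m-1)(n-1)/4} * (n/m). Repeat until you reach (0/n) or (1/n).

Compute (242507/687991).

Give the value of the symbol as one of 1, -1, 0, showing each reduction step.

-1

flip (242507/687991) -> (687991/242507): both odd, 242507 mod 4 = 3, 687991 mod 4 = 3, so the flip contributes -1; sign now -1
(687991/242507): 687991 mod 242507 = 202977, so (687991/242507) = (202977/242507)
flip (202977/242507) -> (242507/202977): both odd, 202977 mod 4 = 1, 242507 mod 4 = 3, so the flip contributes +1; sign now -1
(242507/202977): 242507 mod 202977 = 39530, so (242507/202977) = (39530/202977)
factor out 2^1: 39530 = 2^1·19765; with 202977 mod 8 = 1, (2/202977) = +1; sign now -1; continue with (19765/202977)
flip (19765/202977) -> (202977/19765): both odd, 19765 mod 4 = 1, 202977 mod 4 = 1, so the flip contributes +1; sign now -1
(202977/19765): 202977 mod 19765 = 5327, so (202977/19765) = (5327/19765)
flip (5327/19765) -> (19765/5327): both odd, 5327 mod 4 = 3, 19765 mod 4 = 1, so the flip contributes +1; sign now -1
(19765/5327): 19765 mod 5327 = 3784, so (19765/5327) = (3784/5327)
factor out 2^3: 3784 = 2^3·473; with 5327 mod 8 = 7, (2/5327) = +1; sign now -1; continue with (473/5327)
flip (473/5327) -> (5327/473): both odd, 473 mod 4 = 1, 5327 mod 4 = 3, so the flip contributes +1; sign now -1
(5327/473): 5327 mod 473 = 124, so (5327/473) = (124/473)
factor out 2^2: 124 = 2^2·31; with 473 mod 8 = 1, (2/473) = +1; sign now -1; continue with (31/473)
flip (31/473) -> (473/31): both odd, 31 mod 4 = 3, 473 mod 4 = 1, so the flip contributes +1; sign now -1
(473/31): 473 mod 31 = 8, so (473/31) = (8/31)
factor out 2^3: 8 = 2^3·1; with 31 mod 8 = 7, (2/31) = +1; sign now -1; continue with (1/31)
reached (1/31) = 1, so the symbol is -1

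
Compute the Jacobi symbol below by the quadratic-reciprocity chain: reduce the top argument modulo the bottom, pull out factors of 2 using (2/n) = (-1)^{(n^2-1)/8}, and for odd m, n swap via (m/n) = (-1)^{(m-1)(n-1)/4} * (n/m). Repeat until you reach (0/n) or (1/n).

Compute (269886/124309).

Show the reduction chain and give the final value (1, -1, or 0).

(269886/124309): 269886 mod 124309 = 21268, so (269886/124309) = (21268/124309)
factor out 2^2: 21268 = 2^2·5317; with 124309 mod 8 = 5, (2/124309) = -1; sign now +1; continue with (5317/124309)
flip (5317/124309) -> (124309/5317): both odd, 5317 mod 4 = 1, 124309 mod 4 = 1, so the flip contributes +1; sign now +1
(124309/5317): 124309 mod 5317 = 2018, so (124309/5317) = (2018/5317)
factor out 2^1: 2018 = 2^1·1009; with 5317 mod 8 = 5, (2/5317) = -1; sign now -1; continue with (1009/5317)
flip (1009/5317) -> (5317/1009): both odd, 1009 mod 4 = 1, 5317 mod 4 = 1, so the flip contributes +1; sign now -1
(5317/1009): 5317 mod 1009 = 272, so (5317/1009) = (272/1009)
factor out 2^4: 272 = 2^4·17; with 1009 mod 8 = 1, (2/1009) = +1; sign now -1; continue with (17/1009)
flip (17/1009) -> (1009/17): both odd, 17 mod 4 = 1, 1009 mod 4 = 1, so the flip contributes +1; sign now -1
(1009/17): 1009 mod 17 = 6, so (1009/17) = (6/17)
factor out 2^1: 6 = 2^1·3; with 17 mod 8 = 1, (2/17) = +1; sign now -1; continue with (3/17)
flip (3/17) -> (17/3): both odd, 3 mod 4 = 3, 17 mod 4 = 1, so the flip contributes +1; sign now -1
(17/3): 17 mod 3 = 2, so (17/3) = (2/3)
factor out 2^1: 2 = 2^1·1; with 3 mod 8 = 3, (2/3) = -1; sign now +1; continue with (1/3)
reached (1/3) = 1, so the symbol is +1

1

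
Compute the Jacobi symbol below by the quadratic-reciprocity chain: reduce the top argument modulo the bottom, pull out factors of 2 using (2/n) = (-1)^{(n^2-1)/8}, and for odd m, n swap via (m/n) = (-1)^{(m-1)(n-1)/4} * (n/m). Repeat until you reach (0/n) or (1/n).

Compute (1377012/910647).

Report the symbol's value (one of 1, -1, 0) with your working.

0

(1377012/910647) = (466365/910647)   [reduce mod 910647]
reciprocity: (466365/910647) = +1·(910647/466365) since 466365 mod 4 = 1, 910647 mod 4 = 3; sign now +1
(910647/466365) = (444282/466365)   [reduce mod 466365]
444282 = 2^1·222141; (2/466365) = -1 since 466365 mod 8 = 5, so (444282/466365) = (-1)^1·(222141/466365); sign now -1
reciprocity: (222141/466365) = +1·(466365/222141) since 222141 mod 4 = 1, 466365 mod 4 = 1; sign now -1
(466365/222141) = (22083/222141)   [reduce mod 222141]
reciprocity: (22083/222141) = +1·(222141/22083) since 22083 mod 4 = 3, 222141 mod 4 = 1; sign now -1
(222141/22083) = (1311/22083)   [reduce mod 22083]
reciprocity: (1311/22083) = -1·(22083/1311) since 1311 mod 4 = 3, 22083 mod 4 = 3; sign now +1
(22083/1311) = (1107/1311)   [reduce mod 1311]
reciprocity: (1107/1311) = -1·(1311/1107) since 1107 mod 4 = 3, 1311 mod 4 = 3; sign now -1
(1311/1107) = (204/1107)   [reduce mod 1107]
204 = 2^2·51; (2/1107) = -1 since 1107 mod 8 = 3, so (204/1107) = (-1)^2·(51/1107); sign now -1
reciprocity: (51/1107) = -1·(1107/51) since 51 mod 4 = 3, 1107 mod 4 = 3; sign now +1
(1107/51) = (36/51)   [reduce mod 51]
36 = 2^2·9; (2/51) = -1 since 51 mod 8 = 3, so (36/51) = (-1)^2·(9/51); sign now +1
reciprocity: (9/51) = +1·(51/9) since 9 mod 4 = 1, 51 mod 4 = 3; sign now +1
(51/9) = (6/9)   [reduce mod 9]
6 = 2^1·3; (2/9) = +1 since 9 mod 8 = 1, so (6/9) = (+1)^1·(3/9); sign now +1
reciprocity: (3/9) = +1·(9/3) since 3 mod 4 = 3, 9 mod 4 = 1; sign now +1
(9/3) = (0/3)   [reduce mod 3]
(0/3) = 0   [gcd(a, n) > 1]; final value = 0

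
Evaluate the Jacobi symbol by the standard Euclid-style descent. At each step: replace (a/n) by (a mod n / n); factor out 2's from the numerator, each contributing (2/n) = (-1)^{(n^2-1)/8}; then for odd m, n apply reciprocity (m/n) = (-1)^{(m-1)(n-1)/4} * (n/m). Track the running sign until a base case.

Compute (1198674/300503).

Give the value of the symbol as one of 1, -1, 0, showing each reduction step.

-1

(1198674/300503) = (297165/300503)   [reduce mod 300503]
reciprocity: (297165/300503) = +1·(300503/297165) since 297165 mod 4 = 1, 300503 mod 4 = 3; sign now +1
(300503/297165) = (3338/297165)   [reduce mod 297165]
3338 = 2^1·1669; (2/297165) = -1 since 297165 mod 8 = 5, so (3338/297165) = (-1)^1·(1669/297165); sign now -1
reciprocity: (1669/297165) = +1·(297165/1669) since 1669 mod 4 = 1, 297165 mod 4 = 1; sign now -1
(297165/1669) = (83/1669)   [reduce mod 1669]
reciprocity: (83/1669) = +1·(1669/83) since 83 mod 4 = 3, 1669 mod 4 = 1; sign now -1
(1669/83) = (9/83)   [reduce mod 83]
reciprocity: (9/83) = +1·(83/9) since 9 mod 4 = 1, 83 mod 4 = 3; sign now -1
(83/9) = (2/9)   [reduce mod 9]
2 = 2^1·1; (2/9) = +1 since 9 mod 8 = 1, so (2/9) = (+1)^1·(1/9); sign now -1
(1/9) = 1; final value = sign = -1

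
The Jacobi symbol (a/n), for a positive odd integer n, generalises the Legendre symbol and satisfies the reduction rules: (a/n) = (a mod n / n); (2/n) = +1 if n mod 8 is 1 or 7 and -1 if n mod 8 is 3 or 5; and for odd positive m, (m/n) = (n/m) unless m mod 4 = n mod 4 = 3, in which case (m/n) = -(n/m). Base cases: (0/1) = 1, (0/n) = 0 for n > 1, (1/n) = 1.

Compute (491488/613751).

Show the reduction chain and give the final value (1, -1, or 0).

1

491488 = 2^5·15359; (2/613751) = +1 since 613751 mod 8 = 7, so (491488/613751) = (+1)^5·(15359/613751); sign now +1
reciprocity: (15359/613751) = -1·(613751/15359) since 15359 mod 4 = 3, 613751 mod 4 = 3; sign now -1
(613751/15359) = (14750/15359)   [reduce mod 15359]
14750 = 2^1·7375; (2/15359) = +1 since 15359 mod 8 = 7, so (14750/15359) = (+1)^1·(7375/15359); sign now -1
reciprocity: (7375/15359) = -1·(15359/7375) since 7375 mod 4 = 3, 15359 mod 4 = 3; sign now +1
(15359/7375) = (609/7375)   [reduce mod 7375]
reciprocity: (609/7375) = +1·(7375/609) since 609 mod 4 = 1, 7375 mod 4 = 3; sign now +1
(7375/609) = (67/609)   [reduce mod 609]
reciprocity: (67/609) = +1·(609/67) since 67 mod 4 = 3, 609 mod 4 = 1; sign now +1
(609/67) = (6/67)   [reduce mod 67]
6 = 2^1·3; (2/67) = -1 since 67 mod 8 = 3, so (6/67) = (-1)^1·(3/67); sign now -1
reciprocity: (3/67) = -1·(67/3) since 3 mod 4 = 3, 67 mod 4 = 3; sign now +1
(67/3) = (1/3)   [reduce mod 3]
(1/3) = 1; final value = sign = +1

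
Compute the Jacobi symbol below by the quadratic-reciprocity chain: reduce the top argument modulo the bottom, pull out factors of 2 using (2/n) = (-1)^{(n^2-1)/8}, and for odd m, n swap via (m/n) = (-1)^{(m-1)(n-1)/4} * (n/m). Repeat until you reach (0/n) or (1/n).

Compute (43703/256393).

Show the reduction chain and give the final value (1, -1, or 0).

-1

reciprocity: (43703/256393) = +1·(256393/43703) since 43703 mod 4 = 3, 256393 mod 4 = 1; sign now +1
(256393/43703) = (37878/43703)   [reduce mod 43703]
37878 = 2^1·18939; (2/43703) = +1 since 43703 mod 8 = 7, so (37878/43703) = (+1)^1·(18939/43703); sign now +1
reciprocity: (18939/43703) = -1·(43703/18939) since 18939 mod 4 = 3, 43703 mod 4 = 3; sign now -1
(43703/18939) = (5825/18939)   [reduce mod 18939]
reciprocity: (5825/18939) = +1·(18939/5825) since 5825 mod 4 = 1, 18939 mod 4 = 3; sign now -1
(18939/5825) = (1464/5825)   [reduce mod 5825]
1464 = 2^3·183; (2/5825) = +1 since 5825 mod 8 = 1, so (1464/5825) = (+1)^3·(183/5825); sign now -1
reciprocity: (183/5825) = +1·(5825/183) since 183 mod 4 = 3, 5825 mod 4 = 1; sign now -1
(5825/183) = (152/183)   [reduce mod 183]
152 = 2^3·19; (2/183) = +1 since 183 mod 8 = 7, so (152/183) = (+1)^3·(19/183); sign now -1
reciprocity: (19/183) = -1·(183/19) since 19 mod 4 = 3, 183 mod 4 = 3; sign now +1
(183/19) = (12/19)   [reduce mod 19]
12 = 2^2·3; (2/19) = -1 since 19 mod 8 = 3, so (12/19) = (-1)^2·(3/19); sign now +1
reciprocity: (3/19) = -1·(19/3) since 3 mod 4 = 3, 19 mod 4 = 3; sign now -1
(19/3) = (1/3)   [reduce mod 3]
(1/3) = 1; final value = sign = -1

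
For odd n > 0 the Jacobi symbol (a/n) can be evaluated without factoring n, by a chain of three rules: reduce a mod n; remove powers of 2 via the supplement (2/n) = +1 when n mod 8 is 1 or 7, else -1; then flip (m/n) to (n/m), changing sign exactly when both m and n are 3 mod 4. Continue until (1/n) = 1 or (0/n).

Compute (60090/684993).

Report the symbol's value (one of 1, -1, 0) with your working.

0

60090 = 2^1·30045; (2/684993) = +1 since 684993 mod 8 = 1, so (60090/684993) = (+1)^1·(30045/684993); sign now +1
reciprocity: (30045/684993) = +1·(684993/30045) since 30045 mod 4 = 1, 684993 mod 4 = 1; sign now +1
(684993/30045) = (24003/30045)   [reduce mod 30045]
reciprocity: (24003/30045) = +1·(30045/24003) since 24003 mod 4 = 3, 30045 mod 4 = 1; sign now +1
(30045/24003) = (6042/24003)   [reduce mod 24003]
6042 = 2^1·3021; (2/24003) = -1 since 24003 mod 8 = 3, so (6042/24003) = (-1)^1·(3021/24003); sign now -1
reciprocity: (3021/24003) = +1·(24003/3021) since 3021 mod 4 = 1, 24003 mod 4 = 3; sign now -1
(24003/3021) = (2856/3021)   [reduce mod 3021]
2856 = 2^3·357; (2/3021) = -1 since 3021 mod 8 = 5, so (2856/3021) = (-1)^3·(357/3021); sign now +1
reciprocity: (357/3021) = +1·(3021/357) since 357 mod 4 = 1, 3021 mod 4 = 1; sign now +1
(3021/357) = (165/357)   [reduce mod 357]
reciprocity: (165/357) = +1·(357/165) since 165 mod 4 = 1, 357 mod 4 = 1; sign now +1
(357/165) = (27/165)   [reduce mod 165]
reciprocity: (27/165) = +1·(165/27) since 27 mod 4 = 3, 165 mod 4 = 1; sign now +1
(165/27) = (3/27)   [reduce mod 27]
reciprocity: (3/27) = -1·(27/3) since 3 mod 4 = 3, 27 mod 4 = 3; sign now -1
(27/3) = (0/3)   [reduce mod 3]
(0/3) = 0   [gcd(a, n) > 1]; final value = 0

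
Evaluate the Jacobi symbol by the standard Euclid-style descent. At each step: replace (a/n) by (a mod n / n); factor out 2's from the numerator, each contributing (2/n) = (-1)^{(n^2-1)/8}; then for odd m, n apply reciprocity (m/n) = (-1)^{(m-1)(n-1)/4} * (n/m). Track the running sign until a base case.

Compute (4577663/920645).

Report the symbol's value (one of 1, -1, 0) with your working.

-1

(4577663/920645) = (895083/920645)   [reduce mod 920645]
reciprocity: (895083/920645) = +1·(920645/895083) since 895083 mod 4 = 3, 920645 mod 4 = 1; sign now +1
(920645/895083) = (25562/895083)   [reduce mod 895083]
25562 = 2^1·12781; (2/895083) = -1 since 895083 mod 8 = 3, so (25562/895083) = (-1)^1·(12781/895083); sign now -1
reciprocity: (12781/895083) = +1·(895083/12781) since 12781 mod 4 = 1, 895083 mod 4 = 3; sign now -1
(895083/12781) = (413/12781)   [reduce mod 12781]
reciprocity: (413/12781) = +1·(12781/413) since 413 mod 4 = 1, 12781 mod 4 = 1; sign now -1
(12781/413) = (391/413)   [reduce mod 413]
reciprocity: (391/413) = +1·(413/391) since 391 mod 4 = 3, 413 mod 4 = 1; sign now -1
(413/391) = (22/391)   [reduce mod 391]
22 = 2^1·11; (2/391) = +1 since 391 mod 8 = 7, so (22/391) = (+1)^1·(11/391); sign now -1
reciprocity: (11/391) = -1·(391/11) since 11 mod 4 = 3, 391 mod 4 = 3; sign now +1
(391/11) = (6/11)   [reduce mod 11]
6 = 2^1·3; (2/11) = -1 since 11 mod 8 = 3, so (6/11) = (-1)^1·(3/11); sign now -1
reciprocity: (3/11) = -1·(11/3) since 3 mod 4 = 3, 11 mod 4 = 3; sign now +1
(11/3) = (2/3)   [reduce mod 3]
2 = 2^1·1; (2/3) = -1 since 3 mod 8 = 3, so (2/3) = (-1)^1·(1/3); sign now -1
(1/3) = 1; final value = sign = -1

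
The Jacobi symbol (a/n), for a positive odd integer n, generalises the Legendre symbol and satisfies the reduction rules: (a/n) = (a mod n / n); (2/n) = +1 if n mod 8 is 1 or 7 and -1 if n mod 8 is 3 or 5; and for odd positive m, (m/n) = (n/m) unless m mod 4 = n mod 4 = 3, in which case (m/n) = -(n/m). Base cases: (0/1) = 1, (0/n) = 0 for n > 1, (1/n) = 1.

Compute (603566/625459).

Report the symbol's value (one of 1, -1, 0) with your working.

-1

603566 = 2^1·301783; (2/625459) = -1 since 625459 mod 8 = 3, so (603566/625459) = (-1)^1·(301783/625459); sign now -1
reciprocity: (301783/625459) = -1·(625459/301783) since 301783 mod 4 = 3, 625459 mod 4 = 3; sign now +1
(625459/301783) = (21893/301783)   [reduce mod 301783]
reciprocity: (21893/301783) = +1·(301783/21893) since 21893 mod 4 = 1, 301783 mod 4 = 3; sign now +1
(301783/21893) = (17174/21893)   [reduce mod 21893]
17174 = 2^1·8587; (2/21893) = -1 since 21893 mod 8 = 5, so (17174/21893) = (-1)^1·(8587/21893); sign now -1
reciprocity: (8587/21893) = +1·(21893/8587) since 8587 mod 4 = 3, 21893 mod 4 = 1; sign now -1
(21893/8587) = (4719/8587)   [reduce mod 8587]
reciprocity: (4719/8587) = -1·(8587/4719) since 4719 mod 4 = 3, 8587 mod 4 = 3; sign now +1
(8587/4719) = (3868/4719)   [reduce mod 4719]
3868 = 2^2·967; (2/4719) = +1 since 4719 mod 8 = 7, so (3868/4719) = (+1)^2·(967/4719); sign now +1
reciprocity: (967/4719) = -1·(4719/967) since 967 mod 4 = 3, 4719 mod 4 = 3; sign now -1
(4719/967) = (851/967)   [reduce mod 967]
reciprocity: (851/967) = -1·(967/851) since 851 mod 4 = 3, 967 mod 4 = 3; sign now +1
(967/851) = (116/851)   [reduce mod 851]
116 = 2^2·29; (2/851) = -1 since 851 mod 8 = 3, so (116/851) = (-1)^2·(29/851); sign now +1
reciprocity: (29/851) = +1·(851/29) since 29 mod 4 = 1, 851 mod 4 = 3; sign now +1
(851/29) = (10/29)   [reduce mod 29]
10 = 2^1·5; (2/29) = -1 since 29 mod 8 = 5, so (10/29) = (-1)^1·(5/29); sign now -1
reciprocity: (5/29) = +1·(29/5) since 5 mod 4 = 1, 29 mod 4 = 1; sign now -1
(29/5) = (4/5)   [reduce mod 5]
4 = 2^2·1; (2/5) = -1 since 5 mod 8 = 5, so (4/5) = (-1)^2·(1/5); sign now -1
(1/5) = 1; final value = sign = -1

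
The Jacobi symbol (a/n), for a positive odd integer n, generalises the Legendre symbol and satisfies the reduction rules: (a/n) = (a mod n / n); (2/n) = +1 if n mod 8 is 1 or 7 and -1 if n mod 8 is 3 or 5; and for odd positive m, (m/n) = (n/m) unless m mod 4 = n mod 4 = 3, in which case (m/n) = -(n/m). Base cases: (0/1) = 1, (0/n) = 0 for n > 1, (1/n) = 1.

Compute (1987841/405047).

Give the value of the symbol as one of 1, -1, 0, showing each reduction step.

-1

(1987841/405047) = (367653/405047)   [reduce mod 405047]
reciprocity: (367653/405047) = +1·(405047/367653) since 367653 mod 4 = 1, 405047 mod 4 = 3; sign now +1
(405047/367653) = (37394/367653)   [reduce mod 367653]
37394 = 2^1·18697; (2/367653) = -1 since 367653 mod 8 = 5, so (37394/367653) = (-1)^1·(18697/367653); sign now -1
reciprocity: (18697/367653) = +1·(367653/18697) since 18697 mod 4 = 1, 367653 mod 4 = 1; sign now -1
(367653/18697) = (12410/18697)   [reduce mod 18697]
12410 = 2^1·6205; (2/18697) = +1 since 18697 mod 8 = 1, so (12410/18697) = (+1)^1·(6205/18697); sign now -1
reciprocity: (6205/18697) = +1·(18697/6205) since 6205 mod 4 = 1, 18697 mod 4 = 1; sign now -1
(18697/6205) = (82/6205)   [reduce mod 6205]
82 = 2^1·41; (2/6205) = -1 since 6205 mod 8 = 5, so (82/6205) = (-1)^1·(41/6205); sign now +1
reciprocity: (41/6205) = +1·(6205/41) since 41 mod 4 = 1, 6205 mod 4 = 1; sign now +1
(6205/41) = (14/41)   [reduce mod 41]
14 = 2^1·7; (2/41) = +1 since 41 mod 8 = 1, so (14/41) = (+1)^1·(7/41); sign now +1
reciprocity: (7/41) = +1·(41/7) since 7 mod 4 = 3, 41 mod 4 = 1; sign now +1
(41/7) = (6/7)   [reduce mod 7]
6 = 2^1·3; (2/7) = +1 since 7 mod 8 = 7, so (6/7) = (+1)^1·(3/7); sign now +1
reciprocity: (3/7) = -1·(7/3) since 3 mod 4 = 3, 7 mod 4 = 3; sign now -1
(7/3) = (1/3)   [reduce mod 3]
(1/3) = 1; final value = sign = -1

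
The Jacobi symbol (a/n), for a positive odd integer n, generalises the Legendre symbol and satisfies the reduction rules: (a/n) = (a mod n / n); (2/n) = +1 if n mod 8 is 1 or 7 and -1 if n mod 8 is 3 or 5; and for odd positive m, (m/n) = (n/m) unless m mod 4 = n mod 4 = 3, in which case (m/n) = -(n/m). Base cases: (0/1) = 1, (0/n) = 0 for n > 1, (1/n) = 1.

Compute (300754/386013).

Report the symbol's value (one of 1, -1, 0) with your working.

factor out 2^1: 300754 = 2^1·150377; with 386013 mod 8 = 5, (2/386013) = -1; sign now -1; continue with (150377/386013)
flip (150377/386013) -> (386013/150377): both odd, 150377 mod 4 = 1, 386013 mod 4 = 1, so the flip contributes +1; sign now -1
(386013/150377): 386013 mod 150377 = 85259, so (386013/150377) = (85259/150377)
flip (85259/150377) -> (150377/85259): both odd, 85259 mod 4 = 3, 150377 mod 4 = 1, so the flip contributes +1; sign now -1
(150377/85259): 150377 mod 85259 = 65118, so (150377/85259) = (65118/85259)
factor out 2^1: 65118 = 2^1·32559; with 85259 mod 8 = 3, (2/85259) = -1; sign now +1; continue with (32559/85259)
flip (32559/85259) -> (85259/32559): both odd, 32559 mod 4 = 3, 85259 mod 4 = 3, so the flip contributes -1; sign now -1
(85259/32559): 85259 mod 32559 = 20141, so (85259/32559) = (20141/32559)
flip (20141/32559) -> (32559/20141): both odd, 20141 mod 4 = 1, 32559 mod 4 = 3, so the flip contributes +1; sign now -1
(32559/20141): 32559 mod 20141 = 12418, so (32559/20141) = (12418/20141)
factor out 2^1: 12418 = 2^1·6209; with 20141 mod 8 = 5, (2/20141) = -1; sign now +1; continue with (6209/20141)
flip (6209/20141) -> (20141/6209): both odd, 6209 mod 4 = 1, 20141 mod 4 = 1, so the flip contributes +1; sign now +1
(20141/6209): 20141 mod 6209 = 1514, so (20141/6209) = (1514/6209)
factor out 2^1: 1514 = 2^1·757; with 6209 mod 8 = 1, (2/6209) = +1; sign now +1; continue with (757/6209)
flip (757/6209) -> (6209/757): both odd, 757 mod 4 = 1, 6209 mod 4 = 1, so the flip contributes +1; sign now +1
(6209/757): 6209 mod 757 = 153, so (6209/757) = (153/757)
flip (153/757) -> (757/153): both odd, 153 mod 4 = 1, 757 mod 4 = 1, so the flip contributes +1; sign now +1
(757/153): 757 mod 153 = 145, so (757/153) = (145/153)
flip (145/153) -> (153/145): both odd, 145 mod 4 = 1, 153 mod 4 = 1, so the flip contributes +1; sign now +1
(153/145): 153 mod 145 = 8, so (153/145) = (8/145)
factor out 2^3: 8 = 2^3·1; with 145 mod 8 = 1, (2/145) = +1; sign now +1; continue with (1/145)
reached (1/145) = 1, so the symbol is +1

1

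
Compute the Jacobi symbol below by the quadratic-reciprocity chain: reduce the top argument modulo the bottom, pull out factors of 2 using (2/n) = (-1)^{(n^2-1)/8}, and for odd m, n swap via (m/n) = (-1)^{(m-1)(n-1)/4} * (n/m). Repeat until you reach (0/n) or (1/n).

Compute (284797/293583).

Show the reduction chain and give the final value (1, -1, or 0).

flip (284797/293583) -> (293583/284797): both odd, 284797 mod 4 = 1, 293583 mod 4 = 3, so the flip contributes +1; sign now +1
(293583/284797): 293583 mod 284797 = 8786, so (293583/284797) = (8786/284797)
factor out 2^1: 8786 = 2^1·4393; with 284797 mod 8 = 5, (2/284797) = -1; sign now -1; continue with (4393/284797)
flip (4393/284797) -> (284797/4393): both odd, 4393 mod 4 = 1, 284797 mod 4 = 1, so the flip contributes +1; sign now -1
(284797/4393): 284797 mod 4393 = 3645, so (284797/4393) = (3645/4393)
flip (3645/4393) -> (4393/3645): both odd, 3645 mod 4 = 1, 4393 mod 4 = 1, so the flip contributes +1; sign now -1
(4393/3645): 4393 mod 3645 = 748, so (4393/3645) = (748/3645)
factor out 2^2: 748 = 2^2·187; with 3645 mod 8 = 5, (2/3645) = -1; sign now -1; continue with (187/3645)
flip (187/3645) -> (3645/187): both odd, 187 mod 4 = 3, 3645 mod 4 = 1, so the flip contributes +1; sign now -1
(3645/187): 3645 mod 187 = 92, so (3645/187) = (92/187)
factor out 2^2: 92 = 2^2·23; with 187 mod 8 = 3, (2/187) = -1; sign now -1; continue with (23/187)
flip (23/187) -> (187/23): both odd, 23 mod 4 = 3, 187 mod 4 = 3, so the flip contributes -1; sign now +1
(187/23): 187 mod 23 = 3, so (187/23) = (3/23)
flip (3/23) -> (23/3): both odd, 3 mod 4 = 3, 23 mod 4 = 3, so the flip contributes -1; sign now -1
(23/3): 23 mod 3 = 2, so (23/3) = (2/3)
factor out 2^1: 2 = 2^1·1; with 3 mod 8 = 3, (2/3) = -1; sign now +1; continue with (1/3)
reached (1/3) = 1, so the symbol is +1

1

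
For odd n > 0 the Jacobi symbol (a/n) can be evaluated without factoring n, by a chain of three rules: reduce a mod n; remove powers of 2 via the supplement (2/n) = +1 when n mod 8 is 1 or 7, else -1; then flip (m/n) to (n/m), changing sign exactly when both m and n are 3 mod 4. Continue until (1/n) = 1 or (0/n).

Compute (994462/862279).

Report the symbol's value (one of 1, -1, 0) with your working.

(994462/862279): 994462 mod 862279 = 132183, so (994462/862279) = (132183/862279)
flip (132183/862279) -> (862279/132183): both odd, 132183 mod 4 = 3, 862279 mod 4 = 3, so the flip contributes -1; sign now -1
(862279/132183): 862279 mod 132183 = 69181, so (862279/132183) = (69181/132183)
flip (69181/132183) -> (132183/69181): both odd, 69181 mod 4 = 1, 132183 mod 4 = 3, so the flip contributes +1; sign now -1
(132183/69181): 132183 mod 69181 = 63002, so (132183/69181) = (63002/69181)
factor out 2^1: 63002 = 2^1·31501; with 69181 mod 8 = 5, (2/69181) = -1; sign now +1; continue with (31501/69181)
flip (31501/69181) -> (69181/31501): both odd, 31501 mod 4 = 1, 69181 mod 4 = 1, so the flip contributes +1; sign now +1
(69181/31501): 69181 mod 31501 = 6179, so (69181/31501) = (6179/31501)
flip (6179/31501) -> (31501/6179): both odd, 6179 mod 4 = 3, 31501 mod 4 = 1, so the flip contributes +1; sign now +1
(31501/6179): 31501 mod 6179 = 606, so (31501/6179) = (606/6179)
factor out 2^1: 606 = 2^1·303; with 6179 mod 8 = 3, (2/6179) = -1; sign now -1; continue with (303/6179)
flip (303/6179) -> (6179/303): both odd, 303 mod 4 = 3, 6179 mod 4 = 3, so the flip contributes -1; sign now +1
(6179/303): 6179 mod 303 = 119, so (6179/303) = (119/303)
flip (119/303) -> (303/119): both odd, 119 mod 4 = 3, 303 mod 4 = 3, so the flip contributes -1; sign now -1
(303/119): 303 mod 119 = 65, so (303/119) = (65/119)
flip (65/119) -> (119/65): both odd, 65 mod 4 = 1, 119 mod 4 = 3, so the flip contributes +1; sign now -1
(119/65): 119 mod 65 = 54, so (119/65) = (54/65)
factor out 2^1: 54 = 2^1·27; with 65 mod 8 = 1, (2/65) = +1; sign now -1; continue with (27/65)
flip (27/65) -> (65/27): both odd, 27 mod 4 = 3, 65 mod 4 = 1, so the flip contributes +1; sign now -1
(65/27): 65 mod 27 = 11, so (65/27) = (11/27)
flip (11/27) -> (27/11): both odd, 11 mod 4 = 3, 27 mod 4 = 3, so the flip contributes -1; sign now +1
(27/11): 27 mod 11 = 5, so (27/11) = (5/11)
flip (5/11) -> (11/5): both odd, 5 mod 4 = 1, 11 mod 4 = 3, so the flip contributes +1; sign now +1
(11/5): 11 mod 5 = 1, so (11/5) = (1/5)
reached (1/5) = 1, so the symbol is +1

1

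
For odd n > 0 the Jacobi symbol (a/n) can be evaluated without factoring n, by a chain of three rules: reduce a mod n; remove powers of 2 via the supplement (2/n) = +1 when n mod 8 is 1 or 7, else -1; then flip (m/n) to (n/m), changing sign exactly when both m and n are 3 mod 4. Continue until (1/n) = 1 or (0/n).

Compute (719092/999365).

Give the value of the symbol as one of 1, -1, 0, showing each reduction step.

factor out 2^2: 719092 = 2^2·179773; with 999365 mod 8 = 5, (2/999365) = -1; sign now +1; continue with (179773/999365)
flip (179773/999365) -> (999365/179773): both odd, 179773 mod 4 = 1, 999365 mod 4 = 1, so the flip contributes +1; sign now +1
(999365/179773): 999365 mod 179773 = 100500, so (999365/179773) = (100500/179773)
factor out 2^2: 100500 = 2^2·25125; with 179773 mod 8 = 5, (2/179773) = -1; sign now +1; continue with (25125/179773)
flip (25125/179773) -> (179773/25125): both odd, 25125 mod 4 = 1, 179773 mod 4 = 1, so the flip contributes +1; sign now +1
(179773/25125): 179773 mod 25125 = 3898, so (179773/25125) = (3898/25125)
factor out 2^1: 3898 = 2^1·1949; with 25125 mod 8 = 5, (2/25125) = -1; sign now -1; continue with (1949/25125)
flip (1949/25125) -> (25125/1949): both odd, 1949 mod 4 = 1, 25125 mod 4 = 1, so the flip contributes +1; sign now -1
(25125/1949): 25125 mod 1949 = 1737, so (25125/1949) = (1737/1949)
flip (1737/1949) -> (1949/1737): both odd, 1737 mod 4 = 1, 1949 mod 4 = 1, so the flip contributes +1; sign now -1
(1949/1737): 1949 mod 1737 = 212, so (1949/1737) = (212/1737)
factor out 2^2: 212 = 2^2·53; with 1737 mod 8 = 1, (2/1737) = +1; sign now -1; continue with (53/1737)
flip (53/1737) -> (1737/53): both odd, 53 mod 4 = 1, 1737 mod 4 = 1, so the flip contributes +1; sign now -1
(1737/53): 1737 mod 53 = 41, so (1737/53) = (41/53)
flip (41/53) -> (53/41): both odd, 41 mod 4 = 1, 53 mod 4 = 1, so the flip contributes +1; sign now -1
(53/41): 53 mod 41 = 12, so (53/41) = (12/41)
factor out 2^2: 12 = 2^2·3; with 41 mod 8 = 1, (2/41) = +1; sign now -1; continue with (3/41)
flip (3/41) -> (41/3): both odd, 3 mod 4 = 3, 41 mod 4 = 1, so the flip contributes +1; sign now -1
(41/3): 41 mod 3 = 2, so (41/3) = (2/3)
factor out 2^1: 2 = 2^1·1; with 3 mod 8 = 3, (2/3) = -1; sign now +1; continue with (1/3)
reached (1/3) = 1, so the symbol is +1

1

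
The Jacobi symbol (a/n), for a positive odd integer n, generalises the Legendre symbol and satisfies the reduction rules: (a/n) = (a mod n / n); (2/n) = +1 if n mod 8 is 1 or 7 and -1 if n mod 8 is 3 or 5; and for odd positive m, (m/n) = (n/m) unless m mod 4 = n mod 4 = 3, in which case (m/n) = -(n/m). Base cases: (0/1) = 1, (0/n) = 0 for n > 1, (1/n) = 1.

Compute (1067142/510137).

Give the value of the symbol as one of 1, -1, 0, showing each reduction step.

(1067142/510137) = (46868/510137)   [reduce mod 510137]
46868 = 2^2·11717; (2/510137) = +1 since 510137 mod 8 = 1, so (46868/510137) = (+1)^2·(11717/510137); sign now +1
reciprocity: (11717/510137) = +1·(510137/11717) since 11717 mod 4 = 1, 510137 mod 4 = 1; sign now +1
(510137/11717) = (6306/11717)   [reduce mod 11717]
6306 = 2^1·3153; (2/11717) = -1 since 11717 mod 8 = 5, so (6306/11717) = (-1)^1·(3153/11717); sign now -1
reciprocity: (3153/11717) = +1·(11717/3153) since 3153 mod 4 = 1, 11717 mod 4 = 1; sign now -1
(11717/3153) = (2258/3153)   [reduce mod 3153]
2258 = 2^1·1129; (2/3153) = +1 since 3153 mod 8 = 1, so (2258/3153) = (+1)^1·(1129/3153); sign now -1
reciprocity: (1129/3153) = +1·(3153/1129) since 1129 mod 4 = 1, 3153 mod 4 = 1; sign now -1
(3153/1129) = (895/1129)   [reduce mod 1129]
reciprocity: (895/1129) = +1·(1129/895) since 895 mod 4 = 3, 1129 mod 4 = 1; sign now -1
(1129/895) = (234/895)   [reduce mod 895]
234 = 2^1·117; (2/895) = +1 since 895 mod 8 = 7, so (234/895) = (+1)^1·(117/895); sign now -1
reciprocity: (117/895) = +1·(895/117) since 117 mod 4 = 1, 895 mod 4 = 3; sign now -1
(895/117) = (76/117)   [reduce mod 117]
76 = 2^2·19; (2/117) = -1 since 117 mod 8 = 5, so (76/117) = (-1)^2·(19/117); sign now -1
reciprocity: (19/117) = +1·(117/19) since 19 mod 4 = 3, 117 mod 4 = 1; sign now -1
(117/19) = (3/19)   [reduce mod 19]
reciprocity: (3/19) = -1·(19/3) since 3 mod 4 = 3, 19 mod 4 = 3; sign now +1
(19/3) = (1/3)   [reduce mod 3]
(1/3) = 1; final value = sign = +1

1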